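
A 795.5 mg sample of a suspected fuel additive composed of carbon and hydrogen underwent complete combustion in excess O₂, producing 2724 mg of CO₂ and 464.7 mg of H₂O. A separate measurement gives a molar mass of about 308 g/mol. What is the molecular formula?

mol C = 2.724 g CO₂ ÷ 44.009 g/mol = 0.061896 mol
mol H = 2 × 0.4647 g H₂O ÷ 18.015 g/mol = 0.051590 mol
Divide by the smallest (0.051590 mol): C 1.200, H 1.000
Multiplying each by 5 gives whole numbers: C 6.00, H 5.00
Empirical formula: C6H5
Empirical-formula mass = 77.11 g/mol; 308 ÷ 77.11 ≈ 4, so the molecular formula is C24H20.

C24H20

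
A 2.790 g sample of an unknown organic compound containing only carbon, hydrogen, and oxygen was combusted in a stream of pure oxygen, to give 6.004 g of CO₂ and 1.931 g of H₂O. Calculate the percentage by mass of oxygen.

mol C = 6.004 g CO₂ ÷ 44.009 g/mol = 0.13643 mol
mol H = 2 × 1.931 g H₂O ÷ 18.015 g/mol = 0.21438 mol
mass O = 2.790 − (1.6386 + 0.21609) = 0.93529 g → mol O = 0.93529 ÷ 15.999 = 0.058459 mol
mass % O = 0.93529 g ÷ 2.790 g × 100%

33.52%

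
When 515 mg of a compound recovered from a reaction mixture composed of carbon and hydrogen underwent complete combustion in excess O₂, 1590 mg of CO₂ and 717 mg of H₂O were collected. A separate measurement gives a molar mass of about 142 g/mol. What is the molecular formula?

mol C = 1.59 g CO₂ ÷ 44.009 g/mol = 0.03613 mol
mol H = 2 × 0.717 g H₂O ÷ 18.015 g/mol = 0.07960 mol
Divide by the smallest (0.03613 mol): C 1.000, H 2.203
Multiplying each by 5 gives whole numbers: C 5.00, H 11.02
Empirical formula: C5H11
Empirical-formula mass = 71.14 g/mol; 142 ÷ 71.14 ≈ 2, so the molecular formula is C10H22.

C10H22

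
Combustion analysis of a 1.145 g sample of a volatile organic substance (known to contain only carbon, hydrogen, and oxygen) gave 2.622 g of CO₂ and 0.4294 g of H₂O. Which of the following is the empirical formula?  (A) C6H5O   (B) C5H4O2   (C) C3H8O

mol C = 2.622 g CO₂ ÷ 44.009 g/mol = 0.059579 mol
mol H = 2 × 0.4294 g H₂O ÷ 18.015 g/mol = 0.047671 mol
mass O = 1.145 − (0.71560 + 0.048053) = 0.38135 g → mol O = 0.38135 ÷ 15.999 = 0.023836 mol
Divide by the smallest (0.023836 mol): C 2.500, H 2.000, O 1.000
Multiplying each by 2 gives whole numbers: C 5.00, H 4.00, O 2.00

(B) C5H4O2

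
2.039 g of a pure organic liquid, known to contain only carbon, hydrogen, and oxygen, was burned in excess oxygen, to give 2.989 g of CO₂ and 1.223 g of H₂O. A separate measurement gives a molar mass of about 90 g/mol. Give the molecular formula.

mol C = 2.989 g CO₂ ÷ 44.009 g/mol = 0.067918 mol
mol H = 2 × 1.223 g H₂O ÷ 18.015 g/mol = 0.13578 mol
mass O = 2.039 − (0.81576 + 0.13686) = 1.0864 g → mol O = 1.0864 ÷ 15.999 = 0.067903 mol
Divide by the smallest (0.067903 mol): C 1.000, H 2.000, O 1.000
Empirical formula: CH2O
Empirical-formula mass = 30.03 g/mol; 90 ÷ 30.03 ≈ 3, so the molecular formula is C3H6O3.

C3H6O3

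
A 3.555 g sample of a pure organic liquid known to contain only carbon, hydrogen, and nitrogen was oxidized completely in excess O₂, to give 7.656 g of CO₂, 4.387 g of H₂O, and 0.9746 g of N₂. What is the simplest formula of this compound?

C5H14N2

mol C = 7.656 g CO₂ ÷ 44.009 g/mol = 0.17396 mol
mol H = 2 × 4.387 g H₂O ÷ 18.015 g/mol = 0.48704 mol
mol N = 2 × 0.9746 g N₂ ÷ 28.014 g/mol = 0.069579 mol
Divide by the smallest (0.069579 mol): C 2.500, H 7.000, N 1.000
Multiplying each by 2 gives whole numbers: C 5.00, H 14.00, N 2.00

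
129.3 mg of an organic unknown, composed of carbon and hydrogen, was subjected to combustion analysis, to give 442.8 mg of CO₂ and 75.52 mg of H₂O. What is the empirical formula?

mol C = 0.4428 g CO₂ ÷ 44.009 g/mol = 0.010062 mol
mol H = 2 × 0.07552 g H₂O ÷ 18.015 g/mol = 0.0083841 mol
Divide by the smallest (0.0083841 mol): C 1.200, H 1.000
Multiplying each by 5 gives whole numbers: C 6.00, H 5.00

C6H5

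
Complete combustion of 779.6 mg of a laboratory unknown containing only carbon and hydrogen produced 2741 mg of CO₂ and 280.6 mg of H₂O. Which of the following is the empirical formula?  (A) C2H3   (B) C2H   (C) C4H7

(B) C2H

mol C = 2.741 g CO₂ ÷ 44.009 g/mol = 0.062283 mol
mol H = 2 × 0.2806 g H₂O ÷ 18.015 g/mol = 0.031152 mol
Divide by the smallest (0.031152 mol): C 1.999, H 1.000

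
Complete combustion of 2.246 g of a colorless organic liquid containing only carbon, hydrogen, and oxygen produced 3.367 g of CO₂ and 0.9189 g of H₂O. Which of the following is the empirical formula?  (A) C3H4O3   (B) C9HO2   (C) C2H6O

mol C = 3.367 g CO₂ ÷ 44.009 g/mol = 0.076507 mol
mol H = 2 × 0.9189 g H₂O ÷ 18.015 g/mol = 0.10201 mol
mass O = 2.246 − (0.91893 + 0.10283) = 1.2242 g → mol O = 1.2242 ÷ 15.999 = 0.076520 mol
Divide by the smallest (0.076507 mol): C 1.000, H 1.333, O 1.000
Multiplying each by 3 gives whole numbers: C 3.00, H 4.00, O 3.00

(A) C3H4O3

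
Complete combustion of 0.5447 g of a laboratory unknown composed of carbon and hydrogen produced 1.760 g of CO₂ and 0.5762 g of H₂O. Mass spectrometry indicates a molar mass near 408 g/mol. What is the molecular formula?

mol C = 1.760 g CO₂ ÷ 44.009 g/mol = 0.039992 mol
mol H = 2 × 0.5762 g H₂O ÷ 18.015 g/mol = 0.063969 mol
Divide by the smallest (0.039992 mol): C 1.000, H 1.600
Multiplying each by 5 gives whole numbers: C 5.00, H 8.00
Empirical formula: C5H8
Empirical-formula mass = 68.12 g/mol; 408 ÷ 68.12 ≈ 6, so the molecular formula is C30H48.

C30H48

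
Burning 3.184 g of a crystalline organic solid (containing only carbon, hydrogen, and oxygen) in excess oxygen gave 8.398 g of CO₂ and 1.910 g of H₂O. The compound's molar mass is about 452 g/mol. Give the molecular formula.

mol C = 8.398 g CO₂ ÷ 44.009 g/mol = 0.19082 mol
mol H = 2 × 1.910 g H₂O ÷ 18.015 g/mol = 0.21205 mol
mass O = 3.184 − (2.2920 + 0.21374) = 0.67826 g → mol O = 0.67826 ÷ 15.999 = 0.042394 mol
Divide by the smallest (0.042394 mol): C 4.501, H 5.002, O 1.000
Multiplying each by 2 gives whole numbers: C 9.00, H 10.00, O 2.00
Empirical formula: C9H10O2
Empirical-formula mass = 150.18 g/mol; 452 ÷ 150.18 ≈ 3, so the molecular formula is C27H30O6.

C27H30O6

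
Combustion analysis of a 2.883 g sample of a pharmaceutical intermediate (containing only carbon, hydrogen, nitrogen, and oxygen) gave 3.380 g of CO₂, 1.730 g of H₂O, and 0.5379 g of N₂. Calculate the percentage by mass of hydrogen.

mol C = 3.380 g CO₂ ÷ 44.009 g/mol = 0.076802 mol
mol H = 2 × 1.730 g H₂O ÷ 18.015 g/mol = 0.19206 mol
mol N = 2 × 0.5379 g N₂ ÷ 28.014 g/mol = 0.038402 mol
mass O = 2.883 − (0.92247 + 0.19360 + 0.53790) = 1.2290 g → mol O = 1.2290 ÷ 15.999 = 0.076819 mol
mass % H = 0.19360 g ÷ 2.883 g × 100%

6.72%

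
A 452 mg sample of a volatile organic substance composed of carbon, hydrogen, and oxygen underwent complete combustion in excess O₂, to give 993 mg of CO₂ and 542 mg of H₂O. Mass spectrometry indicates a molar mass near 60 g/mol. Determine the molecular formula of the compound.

C3H8O

mol C = 0.993 g CO₂ ÷ 44.009 g/mol = 0.02256 mol
mol H = 2 × 0.542 g H₂O ÷ 18.015 g/mol = 0.06017 mol
mass O = 0.452 − (0.2710 + 0.06065) = 0.1203 g → mol O = 0.1203 ÷ 15.999 = 0.007521 mol
Divide by the smallest (0.007521 mol): C 3.000, H 8.000, O 1.000
Empirical formula: C3H8O
Empirical-formula mass = 60.10 g/mol; 60 ÷ 60.10 ≈ 1, so the molecular formula is C3H8O.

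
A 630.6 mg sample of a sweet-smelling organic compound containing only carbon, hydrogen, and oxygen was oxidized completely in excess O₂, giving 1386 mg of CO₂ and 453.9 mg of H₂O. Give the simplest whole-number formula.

mol C = 1.386 g CO₂ ÷ 44.009 g/mol = 0.031494 mol
mol H = 2 × 0.4539 g H₂O ÷ 18.015 g/mol = 0.050391 mol
mass O = 0.6306 − (0.37827 + 0.050794) = 0.20154 g → mol O = 0.20154 ÷ 15.999 = 0.012597 mol
Divide by the smallest (0.012597 mol): C 2.500, H 4.000, O 1.000
Multiplying each by 2 gives whole numbers: C 5.00, H 8.00, O 2.00

C5H8O2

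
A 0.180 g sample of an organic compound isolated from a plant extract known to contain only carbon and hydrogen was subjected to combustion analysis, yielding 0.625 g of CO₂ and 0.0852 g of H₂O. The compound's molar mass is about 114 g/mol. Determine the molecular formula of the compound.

C9H6

mol C = 0.625 g CO₂ ÷ 44.009 g/mol = 0.01420 mol
mol H = 2 × 0.0852 g H₂O ÷ 18.015 g/mol = 0.009459 mol
Divide by the smallest (0.009459 mol): C 1.501, H 1.000
Multiplying each by 2 gives whole numbers: C 3.00, H 2.00
Empirical formula: C3H2
Empirical-formula mass = 38.05 g/mol; 114 ÷ 38.05 ≈ 3, so the molecular formula is C9H6.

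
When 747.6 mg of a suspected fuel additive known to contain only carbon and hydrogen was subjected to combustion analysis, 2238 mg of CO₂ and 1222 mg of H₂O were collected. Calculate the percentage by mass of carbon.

81.70%

mol C = 2.238 g CO₂ ÷ 44.009 g/mol = 0.050853 mol
mol H = 2 × 1.222 g H₂O ÷ 18.015 g/mol = 0.13566 mol
mass % C = 0.61080 g ÷ 0.7476 g × 100%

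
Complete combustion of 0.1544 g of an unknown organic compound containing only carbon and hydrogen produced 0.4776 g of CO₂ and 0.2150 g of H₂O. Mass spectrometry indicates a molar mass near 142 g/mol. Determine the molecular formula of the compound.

mol C = 0.4776 g CO₂ ÷ 44.009 g/mol = 0.010852 mol
mol H = 2 × 0.2150 g H₂O ÷ 18.015 g/mol = 0.023869 mol
Divide by the smallest (0.010852 mol): C 1.000, H 2.199
Multiplying each by 5 gives whole numbers: C 5.00, H 11.00
Empirical formula: C5H11
Empirical-formula mass = 71.14 g/mol; 142 ÷ 71.14 ≈ 2, so the molecular formula is C10H22.

C10H22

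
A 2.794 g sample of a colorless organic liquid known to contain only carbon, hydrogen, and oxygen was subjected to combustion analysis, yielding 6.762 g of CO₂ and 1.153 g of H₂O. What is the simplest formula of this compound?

mol C = 6.762 g CO₂ ÷ 44.009 g/mol = 0.15365 mol
mol H = 2 × 1.153 g H₂O ÷ 18.015 g/mol = 0.12800 mol
mass O = 2.794 − (1.8455 + 0.12903) = 0.81948 g → mol O = 0.81948 ÷ 15.999 = 0.051220 mol
Divide by the smallest (0.051220 mol): C 3.000, H 2.499, O 1.000
Multiplying each by 2 gives whole numbers: C 6.00, H 5.00, O 2.00

C6H5O2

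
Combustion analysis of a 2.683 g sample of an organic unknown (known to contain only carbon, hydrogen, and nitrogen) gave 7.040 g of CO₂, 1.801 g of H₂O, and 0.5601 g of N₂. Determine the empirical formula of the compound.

mol C = 7.040 g CO₂ ÷ 44.009 g/mol = 0.15997 mol
mol H = 2 × 1.801 g H₂O ÷ 18.015 g/mol = 0.19994 mol
mol N = 2 × 0.5601 g N₂ ÷ 28.014 g/mol = 0.039987 mol
Divide by the smallest (0.039987 mol): C 4.000, H 5.000, N 1.000

C4H5N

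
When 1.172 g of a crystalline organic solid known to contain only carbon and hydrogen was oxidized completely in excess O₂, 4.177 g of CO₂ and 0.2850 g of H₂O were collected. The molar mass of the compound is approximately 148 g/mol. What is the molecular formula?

C12H4

mol C = 4.177 g CO₂ ÷ 44.009 g/mol = 0.094912 mol
mol H = 2 × 0.2850 g H₂O ÷ 18.015 g/mol = 0.031640 mol
Divide by the smallest (0.031640 mol): C 3.000, H 1.000
Empirical formula: C3H
Empirical-formula mass = 37.04 g/mol; 148 ÷ 37.04 ≈ 4, so the molecular formula is C12H4.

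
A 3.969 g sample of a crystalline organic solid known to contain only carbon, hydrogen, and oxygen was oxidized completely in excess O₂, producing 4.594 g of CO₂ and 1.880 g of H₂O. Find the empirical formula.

C2H4O3

mol C = 4.594 g CO₂ ÷ 44.009 g/mol = 0.10439 mol
mol H = 2 × 1.880 g H₂O ÷ 18.015 g/mol = 0.20871 mol
mass O = 3.969 − (1.2538 + 0.21038) = 2.5048 g → mol O = 2.5048 ÷ 15.999 = 0.15656 mol
Divide by the smallest (0.10439 mol): C 1.000, H 1.999, O 1.500
Multiplying each by 2 gives whole numbers: C 2.00, H 4.00, O 3.00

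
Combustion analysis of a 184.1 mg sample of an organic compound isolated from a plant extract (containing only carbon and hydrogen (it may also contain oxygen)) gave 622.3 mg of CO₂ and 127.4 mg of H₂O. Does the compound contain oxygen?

mol C = 0.6223 g CO₂ ÷ 44.009 g/mol = 0.014140 mol
mol H = 2 × 0.1274 g H₂O ÷ 18.015 g/mol = 0.014144 mol
C and H together account for 0.18410 g — essentially the entire 0.1841 g sample — so the compound contains no oxygen.

no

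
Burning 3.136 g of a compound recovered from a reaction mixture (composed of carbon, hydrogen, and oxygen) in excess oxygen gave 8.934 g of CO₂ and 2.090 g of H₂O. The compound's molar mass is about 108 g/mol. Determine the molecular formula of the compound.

C7H8O

mol C = 8.934 g CO₂ ÷ 44.009 g/mol = 0.20300 mol
mol H = 2 × 2.090 g H₂O ÷ 18.015 g/mol = 0.23203 mol
mass O = 3.136 − (2.4383 + 0.23389) = 0.46383 g → mol O = 0.46383 ÷ 15.999 = 0.028991 mol
Divide by the smallest (0.028991 mol): C 7.002, H 8.003, O 1.000
Empirical formula: C7H8O
Empirical-formula mass = 108.14 g/mol; 108 ÷ 108.14 ≈ 1, so the molecular formula is C7H8O.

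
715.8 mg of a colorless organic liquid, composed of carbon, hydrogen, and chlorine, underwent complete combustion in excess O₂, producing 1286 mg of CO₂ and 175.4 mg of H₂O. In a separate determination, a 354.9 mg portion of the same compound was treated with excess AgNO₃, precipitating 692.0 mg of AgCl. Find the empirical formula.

C3H2Cl

mol C = 1.286 g CO₂ ÷ 44.009 g/mol = 0.029221 mol
mol H = 2 × 0.1754 g H₂O ÷ 18.015 g/mol = 0.019473 mol
From the AgCl data: mol Cl per gram of compound = (0.6920 ÷ 143.318) ÷ 0.3549 = 0.013605 mol/g, so in the 0.7158 g combustion sample mol Cl = 0.0097385 mol
Divide by the smallest (0.0097385 mol): C 3.001, H 2.000, Cl 1.000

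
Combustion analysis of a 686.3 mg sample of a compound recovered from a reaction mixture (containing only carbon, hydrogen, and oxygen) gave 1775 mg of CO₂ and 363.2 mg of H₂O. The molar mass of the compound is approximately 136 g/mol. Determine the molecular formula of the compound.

C8H8O2

mol C = 1.775 g CO₂ ÷ 44.009 g/mol = 0.040333 mol
mol H = 2 × 0.3632 g H₂O ÷ 18.015 g/mol = 0.040322 mol
mass O = 0.6863 − (0.48444 + 0.040645) = 0.16122 g → mol O = 0.16122 ÷ 15.999 = 0.010077 mol
Divide by the smallest (0.010077 mol): C 4.002, H 4.001, O 1.000
Empirical formula: C4H4O
Empirical-formula mass = 68.08 g/mol; 136 ÷ 68.08 ≈ 2, so the molecular formula is C8H8O2.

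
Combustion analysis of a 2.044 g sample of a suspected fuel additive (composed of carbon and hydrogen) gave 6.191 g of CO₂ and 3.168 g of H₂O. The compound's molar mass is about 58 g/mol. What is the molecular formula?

C4H10

mol C = 6.191 g CO₂ ÷ 44.009 g/mol = 0.14068 mol
mol H = 2 × 3.168 g H₂O ÷ 18.015 g/mol = 0.35171 mol
Divide by the smallest (0.14068 mol): C 1.000, H 2.500
Multiplying each by 2 gives whole numbers: C 2.00, H 5.00
Empirical formula: C2H5
Empirical-formula mass = 29.06 g/mol; 58 ÷ 29.06 ≈ 2, so the molecular formula is C4H10.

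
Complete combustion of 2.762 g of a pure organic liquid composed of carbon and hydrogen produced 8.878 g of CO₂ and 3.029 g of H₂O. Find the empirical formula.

mol C = 8.878 g CO₂ ÷ 44.009 g/mol = 0.20173 mol
mol H = 2 × 3.029 g H₂O ÷ 18.015 g/mol = 0.33628 mol
Divide by the smallest (0.20173 mol): C 1.000, H 1.667
Multiplying each by 3 gives whole numbers: C 3.00, H 5.00

C3H5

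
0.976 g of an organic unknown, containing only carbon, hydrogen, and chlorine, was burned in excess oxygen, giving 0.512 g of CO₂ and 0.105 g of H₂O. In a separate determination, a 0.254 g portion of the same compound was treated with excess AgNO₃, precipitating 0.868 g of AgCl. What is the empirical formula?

CHCl2

mol C = 0.512 g CO₂ ÷ 44.009 g/mol = 0.01163 mol
mol H = 2 × 0.105 g H₂O ÷ 18.015 g/mol = 0.01166 mol
From the AgCl data: mol Cl per gram of compound = (0.868 ÷ 143.318) ÷ 0.254 = 0.02384 mol/g, so in the 0.976 g combustion sample mol Cl = 0.02327 mol
Divide by the smallest (0.01163 mol): C 1.000, H 1.002, Cl 2.000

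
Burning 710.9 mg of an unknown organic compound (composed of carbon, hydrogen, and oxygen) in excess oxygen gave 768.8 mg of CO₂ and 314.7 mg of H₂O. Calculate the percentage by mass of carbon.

29.51%

mol C = 0.7688 g CO₂ ÷ 44.009 g/mol = 0.017469 mol
mol H = 2 × 0.3147 g H₂O ÷ 18.015 g/mol = 0.034938 mol
mass O = 0.7109 − (0.20982 + 0.035217) = 0.46586 g → mol O = 0.46586 ÷ 15.999 = 0.029118 mol
mass % C = 0.20982 g ÷ 0.7109 g × 100%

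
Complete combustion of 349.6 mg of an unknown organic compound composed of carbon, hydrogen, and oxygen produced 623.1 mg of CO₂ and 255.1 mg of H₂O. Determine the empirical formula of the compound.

mol C = 0.6231 g CO₂ ÷ 44.009 g/mol = 0.014158 mol
mol H = 2 × 0.2551 g H₂O ÷ 18.015 g/mol = 0.028321 mol
mass O = 0.3496 − (0.17006 + 0.028547) = 0.15100 g → mol O = 0.15100 ÷ 15.999 = 0.0094378 mol
Divide by the smallest (0.0094378 mol): C 1.500, H 3.001, O 1.000
Multiplying each by 2 gives whole numbers: C 3.00, H 6.00, O 2.00

C3H6O2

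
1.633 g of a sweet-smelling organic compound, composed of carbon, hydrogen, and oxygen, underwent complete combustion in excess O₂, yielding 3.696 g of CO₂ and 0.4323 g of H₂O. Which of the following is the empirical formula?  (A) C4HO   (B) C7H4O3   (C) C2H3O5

(B) C7H4O3

mol C = 3.696 g CO₂ ÷ 44.009 g/mol = 0.083983 mol
mol H = 2 × 0.4323 g H₂O ÷ 18.015 g/mol = 0.047993 mol
mass O = 1.633 − (1.0087 + 0.048377) = 0.57591 g → mol O = 0.57591 ÷ 15.999 = 0.035996 mol
Divide by the smallest (0.035996 mol): C 2.333, H 1.333, O 1.000
Multiplying each by 3 gives whole numbers: C 7.00, H 4.00, O 3.00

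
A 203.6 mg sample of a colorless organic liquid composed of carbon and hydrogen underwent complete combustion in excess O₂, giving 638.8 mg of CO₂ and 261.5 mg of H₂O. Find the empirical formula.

CH2

mol C = 0.6388 g CO₂ ÷ 44.009 g/mol = 0.014515 mol
mol H = 2 × 0.2615 g H₂O ÷ 18.015 g/mol = 0.029031 mol
Divide by the smallest (0.014515 mol): C 1.000, H 2.000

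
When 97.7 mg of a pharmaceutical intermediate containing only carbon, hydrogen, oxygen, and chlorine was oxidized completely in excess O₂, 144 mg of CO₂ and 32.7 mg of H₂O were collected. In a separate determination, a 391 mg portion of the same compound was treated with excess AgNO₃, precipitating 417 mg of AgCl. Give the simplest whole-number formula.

C9H10Cl2O5

mol C = 0.144 g CO₂ ÷ 44.009 g/mol = 0.003272 mol
mol H = 2 × 0.0327 g H₂O ÷ 18.015 g/mol = 0.003630 mol
From the AgCl data: mol Cl per gram of compound = (0.417 ÷ 143.318) ÷ 0.391 = 0.007441 mol/g, so in the 0.0977 g combustion sample mol Cl = 0.0007270 mol
mass O = 0.0977 − (0.03930 + 0.003659 + 0.02577) = 0.02897 g → mol O = 0.02897 ÷ 15.999 = 0.001811 mol
Divide by the smallest (0.0007270 mol): C 4.501, H 4.993, Cl 1.000, O 2.490
Multiplying each by 2 gives whole numbers: C 9.00, H 9.99, Cl 2.00, O 4.98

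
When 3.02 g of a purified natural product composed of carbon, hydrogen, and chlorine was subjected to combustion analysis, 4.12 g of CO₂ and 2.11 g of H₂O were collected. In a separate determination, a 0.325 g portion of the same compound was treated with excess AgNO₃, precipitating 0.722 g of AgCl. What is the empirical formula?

mol C = 4.12 g CO₂ ÷ 44.009 g/mol = 0.09362 mol
mol H = 2 × 2.11 g H₂O ÷ 18.015 g/mol = 0.2342 mol
From the AgCl data: mol Cl per gram of compound = (0.722 ÷ 143.318) ÷ 0.325 = 0.01550 mol/g, so in the 3.02 g combustion sample mol Cl = 0.04681 mol
Divide by the smallest (0.04681 mol): C 2.000, H 5.004, Cl 1.000

C2H5Cl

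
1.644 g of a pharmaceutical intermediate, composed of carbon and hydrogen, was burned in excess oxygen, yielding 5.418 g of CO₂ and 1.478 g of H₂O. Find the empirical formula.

C3H4

mol C = 5.418 g CO₂ ÷ 44.009 g/mol = 0.12311 mol
mol H = 2 × 1.478 g H₂O ÷ 18.015 g/mol = 0.16409 mol
Divide by the smallest (0.12311 mol): C 1.000, H 1.333
Multiplying each by 3 gives whole numbers: C 3.00, H 4.00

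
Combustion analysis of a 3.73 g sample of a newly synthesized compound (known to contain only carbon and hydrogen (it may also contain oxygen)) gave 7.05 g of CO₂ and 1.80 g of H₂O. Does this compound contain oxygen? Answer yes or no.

yes

mol C = 7.05 g CO₂ ÷ 44.009 g/mol = 0.1602 mol
mol H = 2 × 1.80 g H₂O ÷ 18.015 g/mol = 0.1998 mol
C and H account for only 2.126 g of the 3.73 g sample; the remaining 1.604 g must be oxygen.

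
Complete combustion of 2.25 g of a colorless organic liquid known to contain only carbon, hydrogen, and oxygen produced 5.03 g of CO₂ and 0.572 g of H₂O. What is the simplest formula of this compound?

mol C = 5.03 g CO₂ ÷ 44.009 g/mol = 0.1143 mol
mol H = 2 × 0.572 g H₂O ÷ 18.015 g/mol = 0.06350 mol
mass O = 2.25 − (1.373 + 0.06401) = 0.8132 g → mol O = 0.8132 ÷ 15.999 = 0.05083 mol
Divide by the smallest (0.05083 mol): C 2.249, H 1.249, O 1.000
Multiplying each by 4 gives whole numbers: C 8.99, H 5.00, O 4.00

C9H5O4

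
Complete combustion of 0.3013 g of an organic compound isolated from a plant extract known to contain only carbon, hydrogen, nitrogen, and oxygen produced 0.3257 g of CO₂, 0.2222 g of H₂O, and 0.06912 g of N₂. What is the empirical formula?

C3H10N2O3

mol C = 0.3257 g CO₂ ÷ 44.009 g/mol = 0.0074008 mol
mol H = 2 × 0.2222 g H₂O ÷ 18.015 g/mol = 0.024668 mol
mol N = 2 × 0.06912 g N₂ ÷ 28.014 g/mol = 0.0049347 mol
mass O = 0.3013 − (0.088891 + 0.024866 + 0.069120) = 0.11842 g → mol O = 0.11842 ÷ 15.999 = 0.0074020 mol
Divide by the smallest (0.0049347 mol): C 1.500, H 4.999, N 1.000, O 1.500
Multiplying each by 2 gives whole numbers: C 3.00, H 10.00, N 2.00, O 3.00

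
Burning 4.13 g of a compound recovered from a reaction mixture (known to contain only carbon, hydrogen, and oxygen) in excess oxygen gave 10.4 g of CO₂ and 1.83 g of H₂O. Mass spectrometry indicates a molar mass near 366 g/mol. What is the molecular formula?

mol C = 10.4 g CO₂ ÷ 44.009 g/mol = 0.2363 mol
mol H = 2 × 1.83 g H₂O ÷ 18.015 g/mol = 0.2032 mol
mass O = 4.13 − (2.838 + 0.2048) = 1.087 g → mol O = 1.087 ÷ 15.999 = 0.06793 mol
Divide by the smallest (0.06793 mol): C 3.479, H 2.991, O 1.000
Multiplying each by 2 gives whole numbers: C 6.96, H 5.98, O 2.00
Empirical formula: C7H6O2
Empirical-formula mass = 122.12 g/mol; 366 ÷ 122.12 ≈ 3, so the molecular formula is C21H18O6.

C21H18O6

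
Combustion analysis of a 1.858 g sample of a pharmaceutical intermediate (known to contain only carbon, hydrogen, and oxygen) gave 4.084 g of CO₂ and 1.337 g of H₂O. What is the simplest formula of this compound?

C5H8O2

mol C = 4.084 g CO₂ ÷ 44.009 g/mol = 0.092799 mol
mol H = 2 × 1.337 g H₂O ÷ 18.015 g/mol = 0.14843 mol
mass O = 1.858 − (1.1146 + 0.14962) = 0.59377 g → mol O = 0.59377 ÷ 15.999 = 0.037113 mol
Divide by the smallest (0.037113 mol): C 2.500, H 3.999, O 1.000
Multiplying each by 2 gives whole numbers: C 5.00, H 8.00, O 2.00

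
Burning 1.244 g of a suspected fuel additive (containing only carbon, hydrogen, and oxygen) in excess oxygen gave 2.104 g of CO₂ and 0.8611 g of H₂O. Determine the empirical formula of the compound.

C4H8O3

mol C = 2.104 g CO₂ ÷ 44.009 g/mol = 0.047808 mol
mol H = 2 × 0.8611 g H₂O ÷ 18.015 g/mol = 0.095598 mol
mass O = 1.244 − (0.57423 + 0.096363) = 0.57341 g → mol O = 0.57341 ÷ 15.999 = 0.035840 mol
Divide by the smallest (0.035840 mol): C 1.334, H 2.667, O 1.000
Multiplying each by 3 gives whole numbers: C 4.00, H 8.00, O 3.00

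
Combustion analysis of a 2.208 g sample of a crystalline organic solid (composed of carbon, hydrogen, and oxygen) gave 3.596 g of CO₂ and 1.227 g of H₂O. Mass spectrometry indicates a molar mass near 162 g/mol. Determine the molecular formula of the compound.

mol C = 3.596 g CO₂ ÷ 44.009 g/mol = 0.081711 mol
mol H = 2 × 1.227 g H₂O ÷ 18.015 g/mol = 0.13622 mol
mass O = 2.208 − (0.98143 + 0.13731) = 1.0893 g → mol O = 1.0893 ÷ 15.999 = 0.068083 mol
Divide by the smallest (0.068083 mol): C 1.200, H 2.001, O 1.000
Multiplying each by 5 gives whole numbers: C 6.00, H 10.00, O 5.00
Empirical formula: C6H10O5
Empirical-formula mass = 162.14 g/mol; 162 ÷ 162.14 ≈ 1, so the molecular formula is C6H10O5.

C6H10O5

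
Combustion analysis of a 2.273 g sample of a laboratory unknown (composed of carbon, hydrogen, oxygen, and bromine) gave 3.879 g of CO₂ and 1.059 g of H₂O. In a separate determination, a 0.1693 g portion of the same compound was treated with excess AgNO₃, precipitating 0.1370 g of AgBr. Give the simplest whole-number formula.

C9H12BrO2

mol C = 3.879 g CO₂ ÷ 44.009 g/mol = 0.088141 mol
mol H = 2 × 1.059 g H₂O ÷ 18.015 g/mol = 0.11757 mol
From the AgBr data: mol Br per gram of compound = (0.1370 ÷ 187.772) ÷ 0.1693 = 0.0043096 mol/g, so in the 2.273 g combustion sample mol Br = 0.0097956 mol
mass O = 2.273 − (1.0587 + 0.11851 + 0.78271) = 0.31312 g → mol O = 0.31312 ÷ 15.999 = 0.019571 mol
Divide by the smallest (0.0097956 mol): C 8.998, H 12.002, Br 1.000, O 1.998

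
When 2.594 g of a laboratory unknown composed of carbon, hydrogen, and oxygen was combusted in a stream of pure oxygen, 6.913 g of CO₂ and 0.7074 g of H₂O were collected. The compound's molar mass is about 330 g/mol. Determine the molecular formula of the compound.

C20H10O5

mol C = 6.913 g CO₂ ÷ 44.009 g/mol = 0.15708 mol
mol H = 2 × 0.7074 g H₂O ÷ 18.015 g/mol = 0.078535 mol
mass O = 2.594 − (1.8867 + 0.079163) = 0.62813 g → mol O = 0.62813 ÷ 15.999 = 0.039261 mol
Divide by the smallest (0.039261 mol): C 4.001, H 2.000, O 1.000
Empirical formula: C4H2O
Empirical-formula mass = 66.06 g/mol; 330 ÷ 66.06 ≈ 5, so the molecular formula is C20H10O5.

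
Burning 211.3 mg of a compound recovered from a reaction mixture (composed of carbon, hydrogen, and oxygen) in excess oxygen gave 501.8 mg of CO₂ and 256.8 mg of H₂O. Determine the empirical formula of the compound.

C4H10O

mol C = 0.5018 g CO₂ ÷ 44.009 g/mol = 0.011402 mol
mol H = 2 × 0.2568 g H₂O ÷ 18.015 g/mol = 0.028510 mol
mass O = 0.2113 − (0.13695 + 0.028738) = 0.045610 g → mol O = 0.045610 ÷ 15.999 = 0.0028508 mol
Divide by the smallest (0.0028508 mol): C 4.000, H 10.000, O 1.000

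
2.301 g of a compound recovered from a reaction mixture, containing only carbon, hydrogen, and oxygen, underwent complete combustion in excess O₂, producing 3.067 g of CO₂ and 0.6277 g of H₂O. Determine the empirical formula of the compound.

mol C = 3.067 g CO₂ ÷ 44.009 g/mol = 0.069690 mol
mol H = 2 × 0.6277 g H₂O ÷ 18.015 g/mol = 0.069686 mol
mass O = 2.301 − (0.83705 + 0.070244) = 1.3937 g → mol O = 1.3937 ÷ 15.999 = 0.087112 mol
Divide by the smallest (0.069686 mol): C 1.000, H 1.000, O 1.250
Multiplying each by 4 gives whole numbers: C 4.00, H 4.00, O 5.00

C4H4O5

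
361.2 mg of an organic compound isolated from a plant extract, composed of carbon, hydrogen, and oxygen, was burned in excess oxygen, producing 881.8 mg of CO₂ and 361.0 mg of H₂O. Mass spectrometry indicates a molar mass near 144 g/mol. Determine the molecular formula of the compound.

C8H16O2

mol C = 0.8818 g CO₂ ÷ 44.009 g/mol = 0.020037 mol
mol H = 2 × 0.3610 g H₂O ÷ 18.015 g/mol = 0.040078 mol
mass O = 0.3612 − (0.24066 + 0.040398) = 0.080140 g → mol O = 0.080140 ÷ 15.999 = 0.0050090 mol
Divide by the smallest (0.0050090 mol): C 4.000, H 8.001, O 1.000
Empirical formula: C4H8O
Empirical-formula mass = 72.11 g/mol; 144 ÷ 72.11 ≈ 2, so the molecular formula is C8H16O2.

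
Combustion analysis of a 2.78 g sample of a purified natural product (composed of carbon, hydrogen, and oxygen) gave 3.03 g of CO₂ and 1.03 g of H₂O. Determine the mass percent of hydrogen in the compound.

4.1%

mol C = 3.03 g CO₂ ÷ 44.009 g/mol = 0.06885 mol
mol H = 2 × 1.03 g H₂O ÷ 18.015 g/mol = 0.1143 mol
mass O = 2.78 − (0.8270 + 0.1153) = 1.838 g → mol O = 1.838 ÷ 15.999 = 0.1149 mol
mass % H = 0.1153 g ÷ 2.78 g × 100%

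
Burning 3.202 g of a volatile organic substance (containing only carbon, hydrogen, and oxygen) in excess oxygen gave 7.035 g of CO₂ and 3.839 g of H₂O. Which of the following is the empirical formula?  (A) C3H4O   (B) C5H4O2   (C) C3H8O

(C) C3H8O

mol C = 7.035 g CO₂ ÷ 44.009 g/mol = 0.15985 mol
mol H = 2 × 3.839 g H₂O ÷ 18.015 g/mol = 0.42620 mol
mass O = 3.202 − (1.9200 + 0.42961) = 0.85239 g → mol O = 0.85239 ÷ 15.999 = 0.053278 mol
Divide by the smallest (0.053278 mol): C 3.000, H 8.000, O 1.000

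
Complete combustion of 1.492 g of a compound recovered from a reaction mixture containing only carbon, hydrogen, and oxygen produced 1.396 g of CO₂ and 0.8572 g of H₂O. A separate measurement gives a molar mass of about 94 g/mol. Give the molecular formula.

C2H6O4

mol C = 1.396 g CO₂ ÷ 44.009 g/mol = 0.031721 mol
mol H = 2 × 0.8572 g H₂O ÷ 18.015 g/mol = 0.095165 mol
mass O = 1.492 − (0.38100 + 0.095926) = 1.0151 g → mol O = 1.0151 ÷ 15.999 = 0.063446 mol
Divide by the smallest (0.031721 mol): C 1.000, H 3.000, O 2.000
Empirical formula: CH3O2
Empirical-formula mass = 47.03 g/mol; 94 ÷ 47.03 ≈ 2, so the molecular formula is C2H6O4.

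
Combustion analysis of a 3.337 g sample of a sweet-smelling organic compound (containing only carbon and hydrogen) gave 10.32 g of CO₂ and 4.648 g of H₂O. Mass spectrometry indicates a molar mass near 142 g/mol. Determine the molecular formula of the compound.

C10H22

mol C = 10.32 g CO₂ ÷ 44.009 g/mol = 0.23450 mol
mol H = 2 × 4.648 g H₂O ÷ 18.015 g/mol = 0.51601 mol
Divide by the smallest (0.23450 mol): C 1.000, H 2.201
Multiplying each by 5 gives whole numbers: C 5.00, H 11.00
Empirical formula: C5H11
Empirical-formula mass = 71.14 g/mol; 142 ÷ 71.14 ≈ 2, so the molecular formula is C10H22.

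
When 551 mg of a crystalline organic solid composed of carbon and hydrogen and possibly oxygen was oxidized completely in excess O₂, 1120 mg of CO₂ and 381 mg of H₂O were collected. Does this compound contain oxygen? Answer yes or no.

yes

mol C = 1.12 g CO₂ ÷ 44.009 g/mol = 0.02545 mol
mol H = 2 × 0.381 g H₂O ÷ 18.015 g/mol = 0.04230 mol
C and H account for only 0.3483 g of the 0.551 g sample; the remaining 0.2027 g must be oxygen.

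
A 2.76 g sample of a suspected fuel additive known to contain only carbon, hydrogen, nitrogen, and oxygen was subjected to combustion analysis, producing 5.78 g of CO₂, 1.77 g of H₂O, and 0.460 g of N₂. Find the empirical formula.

C4H6NO

mol C = 5.78 g CO₂ ÷ 44.009 g/mol = 0.1313 mol
mol H = 2 × 1.77 g H₂O ÷ 18.015 g/mol = 0.1965 mol
mol N = 2 × 0.460 g N₂ ÷ 28.014 g/mol = 0.03284 mol
mass O = 2.76 − (1.577 + 0.1981 + 0.4600) = 0.5244 g → mol O = 0.5244 ÷ 15.999 = 0.03278 mol
Divide by the smallest (0.03278 mol): C 4.007, H 5.995, N 1.002, O 1.000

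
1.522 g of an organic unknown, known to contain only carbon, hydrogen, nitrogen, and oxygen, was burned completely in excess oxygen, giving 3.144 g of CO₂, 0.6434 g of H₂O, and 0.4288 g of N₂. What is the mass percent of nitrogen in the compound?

28.17%

mol C = 3.144 g CO₂ ÷ 44.009 g/mol = 0.071440 mol
mol H = 2 × 0.6434 g H₂O ÷ 18.015 g/mol = 0.071429 mol
mol N = 2 × 0.4288 g N₂ ÷ 28.014 g/mol = 0.030613 mol
mass O = 1.522 − (0.85807 + 0.072001 + 0.42880) = 0.16313 g → mol O = 0.16313 ÷ 15.999 = 0.010197 mol
mass % N = 0.42880 g ÷ 1.522 g × 100%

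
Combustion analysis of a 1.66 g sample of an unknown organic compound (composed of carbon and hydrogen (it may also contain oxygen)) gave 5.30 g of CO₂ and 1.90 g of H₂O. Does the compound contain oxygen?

no

mol C = 5.30 g CO₂ ÷ 44.009 g/mol = 0.1204 mol
mol H = 2 × 1.90 g H₂O ÷ 18.015 g/mol = 0.2109 mol
C and H together account for 1.659 g — essentially the entire 1.66 g sample — so the compound contains no oxygen.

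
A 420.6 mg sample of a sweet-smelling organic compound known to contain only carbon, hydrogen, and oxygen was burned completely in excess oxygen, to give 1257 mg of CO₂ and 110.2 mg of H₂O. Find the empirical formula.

mol C = 1.257 g CO₂ ÷ 44.009 g/mol = 0.028562 mol
mol H = 2 × 0.1102 g H₂O ÷ 18.015 g/mol = 0.012234 mol
mass O = 0.4206 − (0.34306 + 0.012332) = 0.065206 g → mol O = 0.065206 ÷ 15.999 = 0.0040756 mol
Divide by the smallest (0.0040756 mol): C 7.008, H 3.002, O 1.000

C7H3O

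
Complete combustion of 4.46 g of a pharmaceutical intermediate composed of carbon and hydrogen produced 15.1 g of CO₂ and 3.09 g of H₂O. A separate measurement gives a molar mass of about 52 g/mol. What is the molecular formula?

mol C = 15.1 g CO₂ ÷ 44.009 g/mol = 0.3431 mol
mol H = 2 × 3.09 g H₂O ÷ 18.015 g/mol = 0.3430 mol
Divide by the smallest (0.3430 mol): C 1.000, H 1.000
Empirical formula: CH
Empirical-formula mass = 13.02 g/mol; 52 ÷ 13.02 ≈ 4, so the molecular formula is C4H4.

C4H4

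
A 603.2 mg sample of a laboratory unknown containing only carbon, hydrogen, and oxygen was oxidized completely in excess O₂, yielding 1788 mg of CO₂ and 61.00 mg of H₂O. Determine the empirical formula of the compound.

mol C = 1.788 g CO₂ ÷ 44.009 g/mol = 0.040628 mol
mol H = 2 × 0.06100 g H₂O ÷ 18.015 g/mol = 0.0067721 mol
mass O = 0.6032 − (0.48798 + 0.0068263) = 0.10839 g → mol O = 0.10839 ÷ 15.999 = 0.0067748 mol
Divide by the smallest (0.0067721 mol): C 5.999, H 1.000, O 1.000

C6HO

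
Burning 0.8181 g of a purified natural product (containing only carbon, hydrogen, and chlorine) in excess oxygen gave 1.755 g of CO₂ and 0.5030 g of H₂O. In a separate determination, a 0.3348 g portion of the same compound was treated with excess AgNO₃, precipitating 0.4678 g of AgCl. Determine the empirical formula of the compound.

C5H7Cl

mol C = 1.755 g CO₂ ÷ 44.009 g/mol = 0.039878 mol
mol H = 2 × 0.5030 g H₂O ÷ 18.015 g/mol = 0.055842 mol
From the AgCl data: mol Cl per gram of compound = (0.4678 ÷ 143.318) ÷ 0.3348 = 0.0097493 mol/g, so in the 0.8181 g combustion sample mol Cl = 0.0079759 mol
Divide by the smallest (0.0079759 mol): C 5.000, H 7.001, Cl 1.000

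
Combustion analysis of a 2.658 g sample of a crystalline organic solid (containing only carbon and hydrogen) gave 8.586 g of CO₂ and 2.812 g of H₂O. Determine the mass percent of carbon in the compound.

mol C = 8.586 g CO₂ ÷ 44.009 g/mol = 0.19510 mol
mol H = 2 × 2.812 g H₂O ÷ 18.015 g/mol = 0.31218 mol
mass % C = 2.3433 g ÷ 2.658 g × 100%

88.16%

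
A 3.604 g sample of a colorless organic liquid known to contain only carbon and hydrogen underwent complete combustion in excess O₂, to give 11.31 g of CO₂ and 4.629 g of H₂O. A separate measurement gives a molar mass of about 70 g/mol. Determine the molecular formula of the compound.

mol C = 11.31 g CO₂ ÷ 44.009 g/mol = 0.25699 mol
mol H = 2 × 4.629 g H₂O ÷ 18.015 g/mol = 0.51391 mol
Divide by the smallest (0.25699 mol): C 1.000, H 2.000
Empirical formula: CH2
Empirical-formula mass = 14.03 g/mol; 70 ÷ 14.03 ≈ 5, so the molecular formula is C5H10.

C5H10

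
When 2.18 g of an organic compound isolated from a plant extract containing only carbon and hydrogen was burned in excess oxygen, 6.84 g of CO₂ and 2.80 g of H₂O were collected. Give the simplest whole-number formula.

mol C = 6.84 g CO₂ ÷ 44.009 g/mol = 0.1554 mol
mol H = 2 × 2.80 g H₂O ÷ 18.015 g/mol = 0.3109 mol
Divide by the smallest (0.1554 mol): C 1.000, H 2.000

CH2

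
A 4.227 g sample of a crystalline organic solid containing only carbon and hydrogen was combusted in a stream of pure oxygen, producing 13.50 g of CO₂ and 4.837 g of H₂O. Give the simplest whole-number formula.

C4H7

mol C = 13.50 g CO₂ ÷ 44.009 g/mol = 0.30676 mol
mol H = 2 × 4.837 g H₂O ÷ 18.015 g/mol = 0.53700 mol
Divide by the smallest (0.30676 mol): C 1.000, H 1.751
Multiplying each by 4 gives whole numbers: C 4.00, H 7.00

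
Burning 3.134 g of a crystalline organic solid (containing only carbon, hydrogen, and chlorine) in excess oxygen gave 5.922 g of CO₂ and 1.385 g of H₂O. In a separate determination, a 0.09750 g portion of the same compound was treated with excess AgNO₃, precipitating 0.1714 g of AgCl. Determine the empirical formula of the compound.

C7H8Cl2

mol C = 5.922 g CO₂ ÷ 44.009 g/mol = 0.13456 mol
mol H = 2 × 1.385 g H₂O ÷ 18.015 g/mol = 0.15376 mol
From the AgCl data: mol Cl per gram of compound = (0.1714 ÷ 143.318) ÷ 0.09750 = 0.012266 mol/g, so in the 3.134 g combustion sample mol Cl = 0.038442 mol
Divide by the smallest (0.038442 mol): C 3.500, H 4.000, Cl 1.000
Multiplying each by 2 gives whole numbers: C 7.00, H 8.00, Cl 2.00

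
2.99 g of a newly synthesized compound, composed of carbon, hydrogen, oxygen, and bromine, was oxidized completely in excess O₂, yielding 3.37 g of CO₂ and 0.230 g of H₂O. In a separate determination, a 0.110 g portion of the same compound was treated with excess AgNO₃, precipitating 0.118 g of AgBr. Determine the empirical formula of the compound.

mol C = 3.37 g CO₂ ÷ 44.009 g/mol = 0.07658 mol
mol H = 2 × 0.230 g H₂O ÷ 18.015 g/mol = 0.02553 mol
From the AgBr data: mol Br per gram of compound = (0.118 ÷ 187.772) ÷ 0.110 = 0.005713 mol/g, so in the 2.99 g combustion sample mol Br = 0.01708 mol
mass O = 2.99 − (0.9197 + 0.02574 + 1.365) = 0.6796 g → mol O = 0.6796 ÷ 15.999 = 0.04248 mol
Divide by the smallest (0.01708 mol): C 4.483, H 1.495, Br 1.000, O 2.487
Multiplying each by 2 gives whole numbers: C 8.97, H 2.99, Br 2.00, O 4.97

C9H3Br2O5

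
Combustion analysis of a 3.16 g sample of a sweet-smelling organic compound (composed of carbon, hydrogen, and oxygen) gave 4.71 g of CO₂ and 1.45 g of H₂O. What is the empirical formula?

C2H3O2

mol C = 4.71 g CO₂ ÷ 44.009 g/mol = 0.1070 mol
mol H = 2 × 1.45 g H₂O ÷ 18.015 g/mol = 0.1610 mol
mass O = 3.16 − (1.285 + 0.1623) = 1.712 g → mol O = 1.712 ÷ 15.999 = 0.1070 mol
Divide by the smallest (0.1070 mol): C 1.000, H 1.504, O 1.000
Multiplying each by 2 gives whole numbers: C 2.00, H 3.01, O 2.00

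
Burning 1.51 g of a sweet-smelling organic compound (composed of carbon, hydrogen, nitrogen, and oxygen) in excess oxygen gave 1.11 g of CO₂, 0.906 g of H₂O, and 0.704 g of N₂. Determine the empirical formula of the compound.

mol C = 1.11 g CO₂ ÷ 44.009 g/mol = 0.02522 mol
mol H = 2 × 0.906 g H₂O ÷ 18.015 g/mol = 0.1006 mol
mol N = 2 × 0.704 g N₂ ÷ 28.014 g/mol = 0.05026 mol
mass O = 1.51 − (0.3029 + 0.1014 + 0.7040) = 0.4017 g → mol O = 0.4017 ÷ 15.999 = 0.02511 mol
Divide by the smallest (0.02511 mol): C 1.005, H 4.006, N 2.002, O 1.000

CH4N2O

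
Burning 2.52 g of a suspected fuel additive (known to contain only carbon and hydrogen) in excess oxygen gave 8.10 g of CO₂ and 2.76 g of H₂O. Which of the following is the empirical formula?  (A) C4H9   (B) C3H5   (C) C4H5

mol C = 8.10 g CO₂ ÷ 44.009 g/mol = 0.1841 mol
mol H = 2 × 2.76 g H₂O ÷ 18.015 g/mol = 0.3064 mol
Divide by the smallest (0.1841 mol): C 1.000, H 1.665
Multiplying each by 3 gives whole numbers: C 3.00, H 4.99

(B) C3H5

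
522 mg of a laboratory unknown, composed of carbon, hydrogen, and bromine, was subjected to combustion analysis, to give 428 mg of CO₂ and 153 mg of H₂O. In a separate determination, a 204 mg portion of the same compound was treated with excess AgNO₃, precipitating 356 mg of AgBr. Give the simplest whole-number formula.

mol C = 0.428 g CO₂ ÷ 44.009 g/mol = 0.009725 mol
mol H = 2 × 0.153 g H₂O ÷ 18.015 g/mol = 0.01699 mol
From the AgBr data: mol Br per gram of compound = (0.356 ÷ 187.772) ÷ 0.204 = 0.009294 mol/g, so in the 0.522 g combustion sample mol Br = 0.004851 mol
Divide by the smallest (0.004851 mol): C 2.005, H 3.501, Br 1.000
Multiplying each by 2 gives whole numbers: C 4.01, H 7.00, Br 2.00

C4H7Br2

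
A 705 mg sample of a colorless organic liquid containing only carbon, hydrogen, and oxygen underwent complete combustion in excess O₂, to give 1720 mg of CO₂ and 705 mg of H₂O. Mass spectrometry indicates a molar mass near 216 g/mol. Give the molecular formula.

C12H24O3

mol C = 1.72 g CO₂ ÷ 44.009 g/mol = 0.03908 mol
mol H = 2 × 0.705 g H₂O ÷ 18.015 g/mol = 0.07827 mol
mass O = 0.705 − (0.4694 + 0.07889) = 0.1567 g → mol O = 0.1567 ÷ 15.999 = 0.009793 mol
Divide by the smallest (0.009793 mol): C 3.991, H 7.992, O 1.000
Empirical formula: C4H8O
Empirical-formula mass = 72.11 g/mol; 216 ÷ 72.11 ≈ 3, so the molecular formula is C12H24O3.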